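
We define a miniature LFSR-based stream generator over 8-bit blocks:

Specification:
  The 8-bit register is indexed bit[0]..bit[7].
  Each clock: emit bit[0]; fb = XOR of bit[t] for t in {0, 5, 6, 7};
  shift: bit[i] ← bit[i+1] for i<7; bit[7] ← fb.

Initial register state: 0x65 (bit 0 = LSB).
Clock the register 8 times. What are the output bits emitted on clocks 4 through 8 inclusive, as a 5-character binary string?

reg_0 = 0x65
clock 1: out=1, reg = 0xB2
clock 2: out=0, reg = 0x59
clock 3: out=1, reg = 0x2C
clock 4: out=0, reg = 0x96
clock 5: out=0, reg = 0xCB
clock 6: out=1, reg = 0xE5
clock 7: out=1, reg = 0x72
clock 8: out=0, reg = 0x39

00110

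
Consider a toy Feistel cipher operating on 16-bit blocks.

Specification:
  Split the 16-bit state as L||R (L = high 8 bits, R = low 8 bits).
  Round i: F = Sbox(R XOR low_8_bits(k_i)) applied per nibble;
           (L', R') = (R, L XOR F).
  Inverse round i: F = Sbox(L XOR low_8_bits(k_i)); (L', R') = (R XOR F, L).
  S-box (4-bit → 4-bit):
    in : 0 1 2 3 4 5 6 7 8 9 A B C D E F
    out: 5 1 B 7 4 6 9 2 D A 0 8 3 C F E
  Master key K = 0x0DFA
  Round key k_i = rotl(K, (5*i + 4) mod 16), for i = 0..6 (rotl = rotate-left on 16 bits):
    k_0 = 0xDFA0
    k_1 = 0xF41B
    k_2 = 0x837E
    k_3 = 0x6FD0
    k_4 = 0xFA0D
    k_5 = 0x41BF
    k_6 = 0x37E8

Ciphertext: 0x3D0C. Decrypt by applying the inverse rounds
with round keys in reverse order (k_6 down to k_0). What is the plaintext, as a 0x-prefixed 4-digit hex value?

s_0 = ciphertext = 0x3D0C
s_1 = InvRound(s_0, k_6) = 0xCA3D
s_2 = InvRound(s_1, k_5) = 0x1BCA
s_3 = InvRound(s_2, k_4) = 0xD31B
s_4 = InvRound(s_3, k_3) = 0x4CD3
s_5 = InvRound(s_4, k_2) = 0xA84C
s_6 = InvRound(s_5, k_1) = 0xCBA8
s_7 = InvRound(s_6, k_0) = 0x30CB

0x30CB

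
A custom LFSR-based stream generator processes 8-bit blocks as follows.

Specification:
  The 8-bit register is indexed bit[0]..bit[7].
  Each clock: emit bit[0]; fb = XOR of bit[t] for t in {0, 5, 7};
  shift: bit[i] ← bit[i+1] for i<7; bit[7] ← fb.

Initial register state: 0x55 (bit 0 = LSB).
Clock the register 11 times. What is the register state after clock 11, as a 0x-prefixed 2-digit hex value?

reg_0 = 0x55
clock 1: out=1, reg = 0xAA
clock 2: out=0, reg = 0x55
clock 3: out=1, reg = 0xAA
clock 4: out=0, reg = 0x55
clock 5: out=1, reg = 0xAA
clock 6: out=0, reg = 0x55
clock 7: out=1, reg = 0xAA
clock 8: out=0, reg = 0x55
clock 9: out=1, reg = 0xAA
clock 10: out=0, reg = 0x55
clock 11: out=1, reg = 0xAA

0xAA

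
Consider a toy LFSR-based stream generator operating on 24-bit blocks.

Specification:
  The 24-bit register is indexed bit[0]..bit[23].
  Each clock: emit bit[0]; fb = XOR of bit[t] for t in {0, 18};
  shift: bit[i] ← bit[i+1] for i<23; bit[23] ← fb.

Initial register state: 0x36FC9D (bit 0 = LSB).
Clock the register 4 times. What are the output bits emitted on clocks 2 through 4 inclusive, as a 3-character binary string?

reg_0 = 0x36FC9D
clock 1: out=1, reg = 0x1B7E4E
clock 2: out=0, reg = 0x0DBF27
clock 3: out=1, reg = 0x06DF93
clock 4: out=1, reg = 0x036FC9

011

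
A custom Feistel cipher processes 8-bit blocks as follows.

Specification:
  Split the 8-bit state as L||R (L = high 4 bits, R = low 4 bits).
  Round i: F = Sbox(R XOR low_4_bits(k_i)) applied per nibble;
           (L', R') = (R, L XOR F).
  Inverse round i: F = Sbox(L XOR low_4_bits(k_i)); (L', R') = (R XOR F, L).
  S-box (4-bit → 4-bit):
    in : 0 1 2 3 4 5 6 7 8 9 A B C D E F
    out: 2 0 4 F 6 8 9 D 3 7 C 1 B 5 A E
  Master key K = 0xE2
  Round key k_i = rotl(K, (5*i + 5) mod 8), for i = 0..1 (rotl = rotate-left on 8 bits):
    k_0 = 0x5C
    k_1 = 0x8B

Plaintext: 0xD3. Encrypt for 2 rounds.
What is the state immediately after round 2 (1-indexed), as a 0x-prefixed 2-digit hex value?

s_0 = plaintext = 0xD3
s_1 = Round(s_0, k_0) = 0x33
s_2 = Round(s_1, k_1) = 0x30

0x30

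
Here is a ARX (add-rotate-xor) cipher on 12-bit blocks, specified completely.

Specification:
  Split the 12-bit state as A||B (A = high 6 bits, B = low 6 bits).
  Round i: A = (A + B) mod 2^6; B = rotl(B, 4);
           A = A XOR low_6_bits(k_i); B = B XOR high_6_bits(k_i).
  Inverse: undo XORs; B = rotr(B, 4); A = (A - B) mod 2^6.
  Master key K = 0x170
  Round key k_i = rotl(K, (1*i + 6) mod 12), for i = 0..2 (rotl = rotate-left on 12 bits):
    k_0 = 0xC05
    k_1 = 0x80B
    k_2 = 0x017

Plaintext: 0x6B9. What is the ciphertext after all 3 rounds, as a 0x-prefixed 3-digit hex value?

s_0 = plaintext = 0x6B9
s_1 = Round(s_0, k_0) = 0x5AE
s_2 = Round(s_1, k_1) = 0x3CB
s_3 = Round(s_2, k_2) = 0x372

0x372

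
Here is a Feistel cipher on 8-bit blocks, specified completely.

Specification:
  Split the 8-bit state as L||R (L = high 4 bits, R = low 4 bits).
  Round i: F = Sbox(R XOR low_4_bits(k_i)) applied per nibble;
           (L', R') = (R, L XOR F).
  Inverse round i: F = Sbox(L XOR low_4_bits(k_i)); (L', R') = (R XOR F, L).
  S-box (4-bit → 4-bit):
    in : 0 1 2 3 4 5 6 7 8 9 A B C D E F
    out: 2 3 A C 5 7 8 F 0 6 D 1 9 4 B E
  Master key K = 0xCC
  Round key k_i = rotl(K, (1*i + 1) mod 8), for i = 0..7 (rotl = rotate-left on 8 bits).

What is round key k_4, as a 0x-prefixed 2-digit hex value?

0x99

K = 0xCC
k_0 = rotl(K, (1*0+1) mod 8) = rotl(K, 1) = 0x99
k_1 = rotl(K, (1*1+1) mod 8) = rotl(K, 2) = 0x33
k_2 = rotl(K, (1*2+1) mod 8) = rotl(K, 3) = 0x66
k_3 = rotl(K, (1*3+1) mod 8) = rotl(K, 4) = 0xCC
k_4 = rotl(K, (1*4+1) mod 8) = rotl(K, 5) = 0x99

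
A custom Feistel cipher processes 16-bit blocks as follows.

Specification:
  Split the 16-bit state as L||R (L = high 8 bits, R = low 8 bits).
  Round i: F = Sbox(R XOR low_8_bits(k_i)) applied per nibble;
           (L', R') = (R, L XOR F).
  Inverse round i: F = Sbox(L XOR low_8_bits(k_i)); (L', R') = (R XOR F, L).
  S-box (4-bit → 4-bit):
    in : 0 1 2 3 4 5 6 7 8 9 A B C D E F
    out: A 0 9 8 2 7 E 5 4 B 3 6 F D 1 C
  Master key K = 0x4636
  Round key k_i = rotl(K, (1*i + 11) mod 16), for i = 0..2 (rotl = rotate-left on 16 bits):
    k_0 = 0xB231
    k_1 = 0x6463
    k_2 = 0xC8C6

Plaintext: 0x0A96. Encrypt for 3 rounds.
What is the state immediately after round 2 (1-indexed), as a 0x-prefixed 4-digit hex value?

s_0 = plaintext = 0x0A96
s_1 = Round(s_0, k_0) = 0x963F
s_2 = Round(s_1, k_1) = 0x3FE9
s_3 = Round(s_2, k_2) = 0xE9A3

0x3FE9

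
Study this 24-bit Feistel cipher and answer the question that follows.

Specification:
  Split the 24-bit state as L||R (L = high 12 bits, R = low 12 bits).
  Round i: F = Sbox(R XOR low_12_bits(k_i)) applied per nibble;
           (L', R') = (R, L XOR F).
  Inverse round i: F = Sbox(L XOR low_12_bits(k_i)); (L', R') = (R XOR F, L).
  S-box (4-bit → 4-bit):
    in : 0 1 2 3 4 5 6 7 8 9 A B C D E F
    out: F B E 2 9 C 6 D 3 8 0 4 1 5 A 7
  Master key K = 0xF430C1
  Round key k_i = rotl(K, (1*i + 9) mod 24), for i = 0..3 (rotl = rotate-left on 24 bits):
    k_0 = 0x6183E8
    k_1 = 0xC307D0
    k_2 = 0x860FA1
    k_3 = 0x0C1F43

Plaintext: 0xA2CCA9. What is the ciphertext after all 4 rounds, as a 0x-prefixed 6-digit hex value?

0xFDB347

s_0 = plaintext = 0xA2CCA9
s_1 = Round(s_0, k_0) = 0xCA9DB7
s_2 = Round(s_1, k_1) = 0xDB7CC4
s_3 = Round(s_2, k_2) = 0xCC4FDB
s_4 = Round(s_3, k_3) = 0xFDB347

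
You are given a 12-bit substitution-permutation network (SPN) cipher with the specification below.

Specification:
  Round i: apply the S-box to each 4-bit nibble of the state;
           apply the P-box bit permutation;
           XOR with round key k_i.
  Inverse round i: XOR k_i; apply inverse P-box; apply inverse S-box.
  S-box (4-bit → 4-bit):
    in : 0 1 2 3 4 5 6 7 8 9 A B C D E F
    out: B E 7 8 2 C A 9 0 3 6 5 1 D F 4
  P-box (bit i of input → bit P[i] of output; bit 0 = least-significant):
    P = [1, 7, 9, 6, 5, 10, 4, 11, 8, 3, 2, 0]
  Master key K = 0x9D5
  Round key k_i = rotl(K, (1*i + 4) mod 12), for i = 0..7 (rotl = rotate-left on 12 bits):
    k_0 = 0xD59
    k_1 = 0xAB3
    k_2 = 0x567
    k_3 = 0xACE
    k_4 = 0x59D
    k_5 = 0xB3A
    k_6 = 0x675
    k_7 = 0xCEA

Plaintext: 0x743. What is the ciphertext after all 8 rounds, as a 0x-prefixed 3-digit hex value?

s_0 = plaintext = 0x743
s_1 = Round(s_0, k_0) = 0x818
s_2 = Round(s_1, k_1) = 0x6A3
s_3 = Round(s_2, k_2) = 0x13E
s_4 = Round(s_3, k_3) = 0x001
s_5 = Round(s_4, k_4) = 0xA74
s_6 = Round(s_5, k_5) = 0x396
s_7 = Round(s_6, k_6) = 0x294
s_8 = Round(s_7, k_7) = 0x946

0x946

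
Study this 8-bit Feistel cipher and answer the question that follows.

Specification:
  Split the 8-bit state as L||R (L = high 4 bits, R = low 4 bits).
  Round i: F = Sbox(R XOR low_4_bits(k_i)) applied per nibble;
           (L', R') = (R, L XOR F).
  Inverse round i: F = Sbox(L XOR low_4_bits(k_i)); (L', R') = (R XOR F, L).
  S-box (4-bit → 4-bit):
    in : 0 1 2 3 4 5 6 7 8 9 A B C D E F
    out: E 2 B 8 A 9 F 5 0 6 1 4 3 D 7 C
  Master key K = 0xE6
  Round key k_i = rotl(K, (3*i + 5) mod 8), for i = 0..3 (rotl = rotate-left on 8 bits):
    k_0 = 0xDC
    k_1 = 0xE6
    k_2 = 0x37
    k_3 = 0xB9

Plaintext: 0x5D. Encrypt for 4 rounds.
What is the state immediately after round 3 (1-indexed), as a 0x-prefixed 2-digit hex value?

s_0 = plaintext = 0x5D
s_1 = Round(s_0, k_0) = 0xD7
s_2 = Round(s_1, k_1) = 0x7F
s_3 = Round(s_2, k_2) = 0xF7
s_4 = Round(s_3, k_3) = 0x78

0xF7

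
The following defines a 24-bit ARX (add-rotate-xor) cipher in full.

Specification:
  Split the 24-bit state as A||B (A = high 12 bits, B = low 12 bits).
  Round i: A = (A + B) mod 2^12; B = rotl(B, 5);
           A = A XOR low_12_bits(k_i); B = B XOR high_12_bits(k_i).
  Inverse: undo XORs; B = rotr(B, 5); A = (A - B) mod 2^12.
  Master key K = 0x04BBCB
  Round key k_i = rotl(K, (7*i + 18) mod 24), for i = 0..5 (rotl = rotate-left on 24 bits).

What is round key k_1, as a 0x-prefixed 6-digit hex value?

K = 0x04BBCB
k_0 = rotl(K, (7*0+18) mod 24) = rotl(K, 18) = 0x2C12EF
k_1 = rotl(K, (7*1+18) mod 24) = rotl(K, 1) = 0x097796

0x097796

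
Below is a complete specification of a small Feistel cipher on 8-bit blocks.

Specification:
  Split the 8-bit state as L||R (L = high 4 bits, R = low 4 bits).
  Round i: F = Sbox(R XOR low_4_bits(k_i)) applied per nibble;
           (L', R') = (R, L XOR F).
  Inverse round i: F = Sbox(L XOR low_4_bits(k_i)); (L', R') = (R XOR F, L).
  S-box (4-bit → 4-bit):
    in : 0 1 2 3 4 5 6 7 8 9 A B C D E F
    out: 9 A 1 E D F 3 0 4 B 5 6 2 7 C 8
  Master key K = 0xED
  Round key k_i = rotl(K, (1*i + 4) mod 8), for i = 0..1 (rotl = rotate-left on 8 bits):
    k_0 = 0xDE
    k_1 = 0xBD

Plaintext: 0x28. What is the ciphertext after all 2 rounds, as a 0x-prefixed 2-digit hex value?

s_0 = plaintext = 0x28
s_1 = Round(s_0, k_0) = 0x81
s_2 = Round(s_1, k_1) = 0x1A

0x1A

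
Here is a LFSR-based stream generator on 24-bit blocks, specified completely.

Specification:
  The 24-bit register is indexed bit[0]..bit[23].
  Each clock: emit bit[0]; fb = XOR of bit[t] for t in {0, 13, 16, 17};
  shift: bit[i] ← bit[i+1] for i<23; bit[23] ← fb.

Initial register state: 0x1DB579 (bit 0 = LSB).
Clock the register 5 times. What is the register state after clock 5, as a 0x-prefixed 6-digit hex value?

0x38EDAB

reg_0 = 0x1DB579
clock 1: out=1, reg = 0x8EDABC
clock 2: out=0, reg = 0xC76D5E
clock 3: out=0, reg = 0xE3B6AF
clock 4: out=1, reg = 0x71DB57
clock 5: out=1, reg = 0x38EDAB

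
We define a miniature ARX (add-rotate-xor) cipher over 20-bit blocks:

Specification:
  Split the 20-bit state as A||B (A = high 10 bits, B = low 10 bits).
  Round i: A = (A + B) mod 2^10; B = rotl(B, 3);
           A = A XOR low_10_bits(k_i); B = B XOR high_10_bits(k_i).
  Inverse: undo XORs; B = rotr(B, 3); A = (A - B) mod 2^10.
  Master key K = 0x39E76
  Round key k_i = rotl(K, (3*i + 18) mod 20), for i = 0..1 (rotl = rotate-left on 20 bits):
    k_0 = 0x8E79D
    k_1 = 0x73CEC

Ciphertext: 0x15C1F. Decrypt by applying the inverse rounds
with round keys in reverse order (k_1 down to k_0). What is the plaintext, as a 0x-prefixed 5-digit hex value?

s_0 = ciphertext = 0x15C1F
s_1 = InvRound(s_0, k_1) = 0x2043A
s_2 = InvRound(s_1, k_0) = 0x571C0

0x571C0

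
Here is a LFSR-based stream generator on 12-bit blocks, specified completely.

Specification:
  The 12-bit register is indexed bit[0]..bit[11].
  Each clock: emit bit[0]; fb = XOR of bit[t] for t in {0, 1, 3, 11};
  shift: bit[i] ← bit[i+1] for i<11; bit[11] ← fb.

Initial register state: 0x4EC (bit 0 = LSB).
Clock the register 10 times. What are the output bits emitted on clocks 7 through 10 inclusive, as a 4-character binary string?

reg_0 = 0x4EC
clock 1: out=0, reg = 0xA76
clock 2: out=0, reg = 0x53B
clock 3: out=1, reg = 0xA9D
clock 4: out=1, reg = 0xD4E
clock 5: out=0, reg = 0xEA7
clock 6: out=1, reg = 0xF53
clock 7: out=1, reg = 0xFA9
clock 8: out=1, reg = 0xFD4
clock 9: out=0, reg = 0xFEA
clock 10: out=0, reg = 0xFF5

1100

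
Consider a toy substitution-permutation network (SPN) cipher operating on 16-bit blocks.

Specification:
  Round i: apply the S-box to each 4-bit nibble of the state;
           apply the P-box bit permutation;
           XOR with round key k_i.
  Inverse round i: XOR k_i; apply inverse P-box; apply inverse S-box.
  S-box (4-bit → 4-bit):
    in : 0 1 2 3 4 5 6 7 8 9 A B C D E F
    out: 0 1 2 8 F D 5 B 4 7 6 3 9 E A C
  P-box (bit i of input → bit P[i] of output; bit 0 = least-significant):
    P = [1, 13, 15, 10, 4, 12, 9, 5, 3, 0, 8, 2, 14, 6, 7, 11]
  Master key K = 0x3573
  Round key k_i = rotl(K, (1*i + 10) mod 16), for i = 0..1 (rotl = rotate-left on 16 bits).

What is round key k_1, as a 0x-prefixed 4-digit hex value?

0x99AB

K = 0x3573
k_0 = rotl(K, (1*0+10) mod 16) = rotl(K, 10) = 0xCCD5
k_1 = rotl(K, (1*1+10) mod 16) = rotl(K, 11) = 0x99AB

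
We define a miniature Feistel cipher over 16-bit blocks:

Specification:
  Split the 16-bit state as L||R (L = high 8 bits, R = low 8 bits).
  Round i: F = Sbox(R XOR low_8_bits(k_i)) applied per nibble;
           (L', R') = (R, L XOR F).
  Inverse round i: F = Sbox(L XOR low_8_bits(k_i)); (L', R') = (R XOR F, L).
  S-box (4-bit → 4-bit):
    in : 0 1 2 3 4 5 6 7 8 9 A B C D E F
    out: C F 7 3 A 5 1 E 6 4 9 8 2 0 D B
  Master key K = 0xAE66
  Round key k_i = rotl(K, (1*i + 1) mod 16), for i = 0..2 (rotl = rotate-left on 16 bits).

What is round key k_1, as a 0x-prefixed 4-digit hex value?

0xB99A

K = 0xAE66
k_0 = rotl(K, (1*0+1) mod 16) = rotl(K, 1) = 0x5CCD
k_1 = rotl(K, (1*1+1) mod 16) = rotl(K, 2) = 0xB99A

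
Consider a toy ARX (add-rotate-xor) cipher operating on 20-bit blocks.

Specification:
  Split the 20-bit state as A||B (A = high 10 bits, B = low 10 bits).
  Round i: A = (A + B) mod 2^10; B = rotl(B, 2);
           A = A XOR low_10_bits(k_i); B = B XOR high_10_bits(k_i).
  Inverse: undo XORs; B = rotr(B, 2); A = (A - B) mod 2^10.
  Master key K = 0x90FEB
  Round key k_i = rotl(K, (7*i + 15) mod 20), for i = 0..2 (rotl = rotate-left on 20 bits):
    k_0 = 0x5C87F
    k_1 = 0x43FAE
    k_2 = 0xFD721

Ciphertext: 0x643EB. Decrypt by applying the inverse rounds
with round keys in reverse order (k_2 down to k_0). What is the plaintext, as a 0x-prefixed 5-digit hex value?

s_0 = ciphertext = 0x643EB
s_1 = InvRound(s_0, k_2) = 0x2AA07
s_2 = InvRound(s_1, k_1) = 0x908C2
s_3 = InvRound(s_2, k_0) = 0x7446C

0x7446C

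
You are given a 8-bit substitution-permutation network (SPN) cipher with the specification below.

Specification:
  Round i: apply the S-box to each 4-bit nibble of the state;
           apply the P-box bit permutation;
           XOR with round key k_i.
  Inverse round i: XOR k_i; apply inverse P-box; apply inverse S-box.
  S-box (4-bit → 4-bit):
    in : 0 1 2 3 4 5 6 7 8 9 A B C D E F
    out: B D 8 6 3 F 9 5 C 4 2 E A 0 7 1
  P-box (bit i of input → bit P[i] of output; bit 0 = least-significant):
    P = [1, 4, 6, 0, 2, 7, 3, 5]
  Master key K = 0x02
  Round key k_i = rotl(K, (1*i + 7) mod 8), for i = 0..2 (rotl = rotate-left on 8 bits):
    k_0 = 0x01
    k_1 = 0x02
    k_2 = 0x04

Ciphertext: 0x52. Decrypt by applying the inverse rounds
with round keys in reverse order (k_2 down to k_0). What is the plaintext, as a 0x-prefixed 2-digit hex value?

s_0 = ciphertext = 0x52
s_1 = InvRound(s_0, k_2) = 0xFE
s_2 = InvRound(s_1, k_1) = 0x53
s_3 = InvRound(s_2, k_0) = 0xDE

0xDE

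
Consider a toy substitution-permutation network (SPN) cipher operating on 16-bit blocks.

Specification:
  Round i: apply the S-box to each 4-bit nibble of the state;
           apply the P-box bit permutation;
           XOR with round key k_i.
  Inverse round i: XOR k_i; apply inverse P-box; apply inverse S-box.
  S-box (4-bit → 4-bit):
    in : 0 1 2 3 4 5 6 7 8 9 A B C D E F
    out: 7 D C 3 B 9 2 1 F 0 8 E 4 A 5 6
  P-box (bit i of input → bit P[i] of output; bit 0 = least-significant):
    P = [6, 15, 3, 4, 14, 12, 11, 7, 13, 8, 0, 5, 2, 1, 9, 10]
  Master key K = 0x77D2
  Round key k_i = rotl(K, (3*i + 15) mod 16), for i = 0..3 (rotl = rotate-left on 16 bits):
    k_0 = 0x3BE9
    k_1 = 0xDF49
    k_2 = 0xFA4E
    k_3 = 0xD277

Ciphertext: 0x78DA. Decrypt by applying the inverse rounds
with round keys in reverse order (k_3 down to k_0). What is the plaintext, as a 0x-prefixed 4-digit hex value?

0x6832

s_0 = ciphertext = 0x78DA
s_1 = InvRound(s_0, k_3) = 0xE12F
s_2 = InvRound(s_1, k_2) = 0xCBF7
s_3 = InvRound(s_2, k_1) = 0x4AD2
s_4 = InvRound(s_3, k_0) = 0x6832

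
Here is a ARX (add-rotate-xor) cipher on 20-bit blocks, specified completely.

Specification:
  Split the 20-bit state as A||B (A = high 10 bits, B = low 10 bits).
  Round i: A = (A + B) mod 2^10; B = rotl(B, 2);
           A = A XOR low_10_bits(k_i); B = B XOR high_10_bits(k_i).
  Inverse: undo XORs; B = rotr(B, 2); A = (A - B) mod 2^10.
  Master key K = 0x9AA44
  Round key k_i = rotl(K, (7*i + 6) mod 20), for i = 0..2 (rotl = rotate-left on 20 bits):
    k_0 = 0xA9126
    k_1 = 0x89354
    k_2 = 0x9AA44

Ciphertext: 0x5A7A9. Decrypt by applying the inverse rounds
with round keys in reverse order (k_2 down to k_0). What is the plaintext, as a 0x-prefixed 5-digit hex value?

0xFD9BC

s_0 = ciphertext = 0x5A7A9
s_1 = InvRound(s_0, k_2) = 0xEF770
s_2 = InvRound(s_1, k_1) = 0x25055
s_3 = InvRound(s_2, k_0) = 0xFD9BC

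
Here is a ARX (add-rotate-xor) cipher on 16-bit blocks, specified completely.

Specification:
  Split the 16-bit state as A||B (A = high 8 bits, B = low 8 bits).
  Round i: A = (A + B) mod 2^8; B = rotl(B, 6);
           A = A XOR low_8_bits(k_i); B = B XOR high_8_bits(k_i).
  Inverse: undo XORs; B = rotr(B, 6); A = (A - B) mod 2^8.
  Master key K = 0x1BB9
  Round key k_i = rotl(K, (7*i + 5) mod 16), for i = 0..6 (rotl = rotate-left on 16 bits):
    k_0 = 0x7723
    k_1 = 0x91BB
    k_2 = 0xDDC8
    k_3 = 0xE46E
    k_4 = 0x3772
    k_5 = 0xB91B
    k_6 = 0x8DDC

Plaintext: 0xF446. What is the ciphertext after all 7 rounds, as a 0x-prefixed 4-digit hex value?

s_0 = plaintext = 0xF446
s_1 = Round(s_0, k_0) = 0x19E6
s_2 = Round(s_1, k_1) = 0x4428
s_3 = Round(s_2, k_2) = 0xA4D7
s_4 = Round(s_3, k_3) = 0x1511
s_5 = Round(s_4, k_4) = 0x5473
s_6 = Round(s_5, k_5) = 0xDC65
s_7 = Round(s_6, k_6) = 0x9DD4

0x9DD4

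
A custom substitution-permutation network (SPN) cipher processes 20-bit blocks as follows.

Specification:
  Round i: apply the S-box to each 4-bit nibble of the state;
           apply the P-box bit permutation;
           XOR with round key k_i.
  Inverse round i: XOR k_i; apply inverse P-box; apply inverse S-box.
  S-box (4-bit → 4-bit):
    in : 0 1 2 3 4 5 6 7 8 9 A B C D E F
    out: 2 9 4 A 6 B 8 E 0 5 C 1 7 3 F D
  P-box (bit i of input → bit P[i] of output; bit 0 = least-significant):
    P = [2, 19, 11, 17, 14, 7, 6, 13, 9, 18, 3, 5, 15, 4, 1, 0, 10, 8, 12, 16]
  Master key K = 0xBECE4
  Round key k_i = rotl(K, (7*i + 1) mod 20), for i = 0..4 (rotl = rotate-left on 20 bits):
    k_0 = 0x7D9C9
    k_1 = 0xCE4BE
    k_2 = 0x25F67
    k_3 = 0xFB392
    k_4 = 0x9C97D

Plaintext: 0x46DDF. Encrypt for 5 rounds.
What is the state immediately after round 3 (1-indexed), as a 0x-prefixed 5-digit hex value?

0x3F2B4

s_0 = plaintext = 0x46DDF
s_1 = Round(s_0, k_0) = 0x1824C
s_2 = Round(s_1, k_1) = 0x5E872
s_3 = Round(s_2, k_2) = 0x3F2B4
s_4 = Round(s_3, k_3) = 0x67A99
s_5 = Round(s_4, k_4) = 0x88102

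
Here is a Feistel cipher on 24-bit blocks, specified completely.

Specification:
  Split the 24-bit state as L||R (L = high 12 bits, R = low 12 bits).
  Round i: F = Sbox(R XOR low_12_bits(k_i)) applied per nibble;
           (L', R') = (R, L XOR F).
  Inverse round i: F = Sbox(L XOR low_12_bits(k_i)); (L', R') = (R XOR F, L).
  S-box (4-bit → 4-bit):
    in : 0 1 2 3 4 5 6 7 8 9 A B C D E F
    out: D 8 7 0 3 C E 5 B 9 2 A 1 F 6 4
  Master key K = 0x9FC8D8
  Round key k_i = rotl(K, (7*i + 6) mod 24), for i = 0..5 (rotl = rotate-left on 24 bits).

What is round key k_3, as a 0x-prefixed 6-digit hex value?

K = 0x9FC8D8
k_0 = rotl(K, (7*0+6) mod 24) = rotl(K, 6) = 0xF23627
k_1 = rotl(K, (7*1+6) mod 24) = rotl(K, 13) = 0x1B13F9
k_2 = rotl(K, (7*2+6) mod 24) = rotl(K, 20) = 0x89FC8D
k_3 = rotl(K, (7*3+6) mod 24) = rotl(K, 3) = 0xFE46C4

0xFE46C4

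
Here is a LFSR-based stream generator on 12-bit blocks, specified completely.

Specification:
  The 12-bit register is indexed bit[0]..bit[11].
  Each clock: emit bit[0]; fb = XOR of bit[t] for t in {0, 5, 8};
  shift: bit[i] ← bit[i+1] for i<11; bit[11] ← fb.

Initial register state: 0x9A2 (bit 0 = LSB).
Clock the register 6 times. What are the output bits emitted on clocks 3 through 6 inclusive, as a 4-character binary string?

0001

reg_0 = 0x9A2
clock 1: out=0, reg = 0x4D1
clock 2: out=1, reg = 0xA68
clock 3: out=0, reg = 0xD34
clock 4: out=0, reg = 0x69A
clock 5: out=0, reg = 0x34D
clock 6: out=1, reg = 0x1A6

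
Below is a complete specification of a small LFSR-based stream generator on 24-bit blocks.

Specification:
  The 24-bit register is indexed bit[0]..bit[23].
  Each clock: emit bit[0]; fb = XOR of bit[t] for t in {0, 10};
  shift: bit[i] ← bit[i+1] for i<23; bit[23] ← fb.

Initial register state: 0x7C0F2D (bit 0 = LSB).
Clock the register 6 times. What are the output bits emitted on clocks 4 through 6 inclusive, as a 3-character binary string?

reg_0 = 0x7C0F2D
clock 1: out=1, reg = 0x3E0796
clock 2: out=0, reg = 0x9F03CB
clock 3: out=1, reg = 0xCF81E5
clock 4: out=1, reg = 0xE7C0F2
clock 5: out=0, reg = 0x73E079
clock 6: out=1, reg = 0xB9F03C

101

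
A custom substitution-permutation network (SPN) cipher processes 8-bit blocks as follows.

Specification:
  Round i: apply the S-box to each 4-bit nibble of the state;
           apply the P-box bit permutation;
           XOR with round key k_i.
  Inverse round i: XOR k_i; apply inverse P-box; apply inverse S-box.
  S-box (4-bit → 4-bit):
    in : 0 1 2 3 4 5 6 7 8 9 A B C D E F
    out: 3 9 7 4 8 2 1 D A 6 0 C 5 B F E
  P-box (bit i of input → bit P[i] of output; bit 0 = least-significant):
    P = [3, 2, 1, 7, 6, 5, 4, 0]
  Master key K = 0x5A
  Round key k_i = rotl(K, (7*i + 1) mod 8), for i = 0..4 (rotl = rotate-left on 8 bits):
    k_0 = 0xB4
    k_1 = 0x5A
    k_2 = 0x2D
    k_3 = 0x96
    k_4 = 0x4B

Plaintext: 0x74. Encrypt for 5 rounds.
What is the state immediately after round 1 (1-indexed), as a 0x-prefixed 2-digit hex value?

s_0 = plaintext = 0x74
s_1 = Round(s_0, k_0) = 0x65
s_2 = Round(s_1, k_1) = 0x1E
s_3 = Round(s_2, k_2) = 0xE2
s_4 = Round(s_3, k_3) = 0xE9
s_5 = Round(s_4, k_4) = 0x3C

0x65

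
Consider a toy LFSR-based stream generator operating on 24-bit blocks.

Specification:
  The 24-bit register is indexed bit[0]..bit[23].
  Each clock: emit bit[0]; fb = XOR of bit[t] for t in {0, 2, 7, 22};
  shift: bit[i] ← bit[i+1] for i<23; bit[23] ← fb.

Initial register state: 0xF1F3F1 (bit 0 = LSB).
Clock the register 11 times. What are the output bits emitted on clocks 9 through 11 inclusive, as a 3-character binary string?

reg_0 = 0xF1F3F1
clock 1: out=1, reg = 0xF8F9F8
clock 2: out=0, reg = 0x7C7CFC
clock 3: out=0, reg = 0xBE3E7E
clock 4: out=0, reg = 0xDF1F3F
clock 5: out=1, reg = 0xEF8F9F
clock 6: out=1, reg = 0x77C7CF
clock 7: out=1, reg = 0x3BE3E7
clock 8: out=1, reg = 0x9DF1F3
clock 9: out=1, reg = 0x4EF8F9
clock 10: out=1, reg = 0xA77C7C
clock 11: out=0, reg = 0xD3BE3E

110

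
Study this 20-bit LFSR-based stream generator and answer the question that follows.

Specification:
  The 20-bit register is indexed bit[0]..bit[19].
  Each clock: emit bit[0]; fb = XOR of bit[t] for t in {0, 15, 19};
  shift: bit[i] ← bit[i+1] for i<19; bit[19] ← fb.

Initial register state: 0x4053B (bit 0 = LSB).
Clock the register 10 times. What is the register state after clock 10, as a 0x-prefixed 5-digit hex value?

reg_0 = 0x4053B
clock 1: out=1, reg = 0xA029D
clock 2: out=1, reg = 0x5014E
clock 3: out=0, reg = 0x280A7
clock 4: out=1, reg = 0x14053
clock 5: out=1, reg = 0x8A029
clock 6: out=1, reg = 0xC5014
clock 7: out=0, reg = 0xE280A
clock 8: out=0, reg = 0xF1405
clock 9: out=1, reg = 0x78A02
clock 10: out=0, reg = 0xBC501

0xBC501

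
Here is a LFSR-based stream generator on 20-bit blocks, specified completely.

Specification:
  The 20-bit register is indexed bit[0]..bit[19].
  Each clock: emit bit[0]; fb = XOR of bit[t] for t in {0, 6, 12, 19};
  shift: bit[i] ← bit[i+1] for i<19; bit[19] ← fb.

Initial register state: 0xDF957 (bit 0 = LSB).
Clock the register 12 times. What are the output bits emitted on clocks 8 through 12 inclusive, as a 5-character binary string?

reg_0 = 0xDF957
clock 1: out=1, reg = 0x6FCAB
clock 2: out=1, reg = 0x37E55
clock 3: out=1, reg = 0x9BF2A
clock 4: out=0, reg = 0x4DF95
clock 5: out=1, reg = 0x26FCA
clock 6: out=0, reg = 0x937E5
clock 7: out=1, reg = 0x49BF2
clock 8: out=0, reg = 0x24DF9
clock 9: out=1, reg = 0x126FC
clock 10: out=0, reg = 0x8937E
clock 11: out=0, reg = 0xC49BF
clock 12: out=1, reg = 0x624DF

01001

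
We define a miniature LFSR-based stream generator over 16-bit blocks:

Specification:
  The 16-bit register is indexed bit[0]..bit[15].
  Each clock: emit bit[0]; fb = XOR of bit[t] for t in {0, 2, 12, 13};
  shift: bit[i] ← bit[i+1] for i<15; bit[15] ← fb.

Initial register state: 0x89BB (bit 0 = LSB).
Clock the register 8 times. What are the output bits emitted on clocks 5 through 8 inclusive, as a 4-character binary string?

reg_0 = 0x89BB
clock 1: out=1, reg = 0xC4DD
clock 2: out=1, reg = 0x626E
clock 3: out=0, reg = 0x3137
clock 4: out=1, reg = 0x189B
clock 5: out=1, reg = 0x0C4D
clock 6: out=1, reg = 0x0626
clock 7: out=0, reg = 0x8313
clock 8: out=1, reg = 0xC189

1101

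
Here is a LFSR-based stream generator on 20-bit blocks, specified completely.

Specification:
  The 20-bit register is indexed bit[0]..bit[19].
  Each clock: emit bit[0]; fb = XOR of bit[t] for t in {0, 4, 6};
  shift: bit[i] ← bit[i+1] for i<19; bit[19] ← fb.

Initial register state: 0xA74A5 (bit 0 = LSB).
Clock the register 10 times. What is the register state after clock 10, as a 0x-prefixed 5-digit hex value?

reg_0 = 0xA74A5
clock 1: out=1, reg = 0xD3A52
clock 2: out=0, reg = 0x69D29
clock 3: out=1, reg = 0xB4E94
clock 4: out=0, reg = 0xDA74A
clock 5: out=0, reg = 0xED3A5
clock 6: out=1, reg = 0xF69D2
clock 7: out=0, reg = 0x7B4E9
clock 8: out=1, reg = 0x3DA74
clock 9: out=0, reg = 0x1ED3A
clock 10: out=0, reg = 0x8F69D

0x8F69D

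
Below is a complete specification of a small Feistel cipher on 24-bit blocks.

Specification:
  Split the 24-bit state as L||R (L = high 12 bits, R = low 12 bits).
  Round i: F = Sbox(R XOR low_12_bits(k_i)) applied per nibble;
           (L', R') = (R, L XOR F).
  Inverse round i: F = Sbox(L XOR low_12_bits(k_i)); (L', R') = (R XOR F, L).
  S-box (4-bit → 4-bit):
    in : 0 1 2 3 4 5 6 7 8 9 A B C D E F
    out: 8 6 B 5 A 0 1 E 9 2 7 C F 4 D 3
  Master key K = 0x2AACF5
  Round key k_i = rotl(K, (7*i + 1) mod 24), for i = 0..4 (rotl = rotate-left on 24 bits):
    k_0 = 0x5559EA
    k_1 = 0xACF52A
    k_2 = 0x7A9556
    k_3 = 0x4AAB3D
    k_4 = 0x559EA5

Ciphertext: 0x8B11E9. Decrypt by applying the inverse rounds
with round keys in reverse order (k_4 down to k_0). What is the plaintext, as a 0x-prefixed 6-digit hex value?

s_0 = ciphertext = 0x8B11E9
s_1 = InvRound(s_0, k_4) = 0x0838B1
s_2 = InvRound(s_1, k_3) = 0x47C083
s_3 = InvRound(s_2, k_2) = 0x63447C
s_4 = InvRound(s_3, k_1) = 0x111634
s_5 = InvRound(s_4, k_0) = 0xF08111

0xF08111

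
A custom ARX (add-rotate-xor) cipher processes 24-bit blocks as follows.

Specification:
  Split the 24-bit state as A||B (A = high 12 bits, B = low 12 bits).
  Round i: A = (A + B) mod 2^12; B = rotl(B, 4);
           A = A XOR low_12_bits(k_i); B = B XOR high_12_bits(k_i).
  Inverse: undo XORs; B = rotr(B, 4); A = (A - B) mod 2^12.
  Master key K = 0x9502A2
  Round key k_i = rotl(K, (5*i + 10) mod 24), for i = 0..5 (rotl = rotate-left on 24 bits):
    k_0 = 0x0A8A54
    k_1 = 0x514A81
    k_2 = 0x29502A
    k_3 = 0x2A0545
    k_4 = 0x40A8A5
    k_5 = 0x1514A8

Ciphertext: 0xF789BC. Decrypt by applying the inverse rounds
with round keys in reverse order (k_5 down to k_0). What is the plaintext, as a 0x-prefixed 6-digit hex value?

0x4B73B9

s_0 = ciphertext = 0xF789BC
s_1 = InvRound(s_0, k_5) = 0xE42D8E
s_2 = InvRound(s_1, k_4) = 0x24F498
s_3 = InvRound(s_2, k_3) = 0xEA7863
s_4 = InvRound(s_3, k_2) = 0x7DE6AF
s_5 = InvRound(s_4, k_1) = 0x224B3B
s_6 = InvRound(s_5, k_0) = 0x4B73B9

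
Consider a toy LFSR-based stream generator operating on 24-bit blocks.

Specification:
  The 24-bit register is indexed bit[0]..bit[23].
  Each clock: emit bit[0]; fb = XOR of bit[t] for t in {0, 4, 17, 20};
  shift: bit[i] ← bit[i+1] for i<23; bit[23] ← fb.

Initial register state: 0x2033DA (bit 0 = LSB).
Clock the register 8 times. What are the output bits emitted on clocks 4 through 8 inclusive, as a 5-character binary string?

11011

reg_0 = 0x2033DA
clock 1: out=0, reg = 0x9019ED
clock 2: out=1, reg = 0x480CF6
clock 3: out=0, reg = 0xA4067B
clock 4: out=1, reg = 0x52033D
clock 5: out=1, reg = 0x29019E
clock 6: out=0, reg = 0x9480CF
clock 7: out=1, reg = 0x4A4067
clock 8: out=1, reg = 0x252033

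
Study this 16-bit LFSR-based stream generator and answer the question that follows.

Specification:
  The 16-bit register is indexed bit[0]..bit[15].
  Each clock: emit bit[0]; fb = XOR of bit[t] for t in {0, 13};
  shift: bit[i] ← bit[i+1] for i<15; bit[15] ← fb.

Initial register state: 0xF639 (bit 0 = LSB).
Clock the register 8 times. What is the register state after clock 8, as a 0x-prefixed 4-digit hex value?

reg_0 = 0xF639
clock 1: out=1, reg = 0x7B1C
clock 2: out=0, reg = 0xBD8E
clock 3: out=0, reg = 0xDEC7
clock 4: out=1, reg = 0xEF63
clock 5: out=1, reg = 0x77B1
clock 6: out=1, reg = 0x3BD8
clock 7: out=0, reg = 0x9DEC
clock 8: out=0, reg = 0x4EF6

0x4EF6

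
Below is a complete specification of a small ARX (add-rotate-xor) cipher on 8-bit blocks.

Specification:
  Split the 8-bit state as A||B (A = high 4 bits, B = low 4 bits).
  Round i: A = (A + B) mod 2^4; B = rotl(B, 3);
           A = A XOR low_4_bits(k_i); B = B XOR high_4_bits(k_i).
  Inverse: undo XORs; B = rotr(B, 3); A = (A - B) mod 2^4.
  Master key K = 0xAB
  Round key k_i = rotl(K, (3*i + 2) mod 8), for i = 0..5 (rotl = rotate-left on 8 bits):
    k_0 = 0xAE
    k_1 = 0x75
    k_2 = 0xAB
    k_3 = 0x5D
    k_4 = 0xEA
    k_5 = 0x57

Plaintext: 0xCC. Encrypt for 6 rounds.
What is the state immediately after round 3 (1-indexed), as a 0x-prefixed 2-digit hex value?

0x32

s_0 = plaintext = 0xCC
s_1 = Round(s_0, k_0) = 0x6C
s_2 = Round(s_1, k_1) = 0x71
s_3 = Round(s_2, k_2) = 0x32
s_4 = Round(s_3, k_3) = 0x84
s_5 = Round(s_4, k_4) = 0x6C
s_6 = Round(s_5, k_5) = 0x53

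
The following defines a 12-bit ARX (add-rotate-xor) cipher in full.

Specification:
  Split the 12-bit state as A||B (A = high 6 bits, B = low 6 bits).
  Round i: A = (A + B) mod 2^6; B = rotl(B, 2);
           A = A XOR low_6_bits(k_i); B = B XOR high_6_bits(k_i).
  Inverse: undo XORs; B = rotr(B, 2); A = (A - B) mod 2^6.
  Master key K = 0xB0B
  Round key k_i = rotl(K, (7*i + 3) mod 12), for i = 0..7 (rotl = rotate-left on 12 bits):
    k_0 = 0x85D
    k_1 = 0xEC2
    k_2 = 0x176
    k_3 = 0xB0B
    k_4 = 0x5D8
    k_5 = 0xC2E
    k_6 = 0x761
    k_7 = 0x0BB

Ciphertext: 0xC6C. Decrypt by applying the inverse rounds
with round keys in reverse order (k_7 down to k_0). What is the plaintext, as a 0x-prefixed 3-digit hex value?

s_0 = ciphertext = 0xC6C
s_1 = InvRound(s_0, k_7) = 0x7EB
s_2 = InvRound(s_1, k_6) = 0x46D
s_3 = InvRound(s_2, k_5) = 0xA17
s_4 = InvRound(s_3, k_4) = 0xC00
s_5 = InvRound(s_4, k_3) = 0xC0B
s_6 = InvRound(s_5, k_2) = 0x8E3
s_7 = InvRound(s_6, k_1) = 0x6C6
s_8 = InvRound(s_7, k_0) = 0x379

0x379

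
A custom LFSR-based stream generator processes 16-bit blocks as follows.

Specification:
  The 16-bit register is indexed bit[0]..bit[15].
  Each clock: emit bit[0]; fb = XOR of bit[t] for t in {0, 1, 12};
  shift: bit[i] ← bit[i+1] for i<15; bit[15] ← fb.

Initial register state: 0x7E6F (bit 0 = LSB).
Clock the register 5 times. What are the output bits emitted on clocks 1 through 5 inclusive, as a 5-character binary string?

11110

reg_0 = 0x7E6F
clock 1: out=1, reg = 0xBF37
clock 2: out=1, reg = 0xDF9B
clock 3: out=1, reg = 0xEFCD
clock 4: out=1, reg = 0xF7E6
clock 5: out=0, reg = 0x7BF3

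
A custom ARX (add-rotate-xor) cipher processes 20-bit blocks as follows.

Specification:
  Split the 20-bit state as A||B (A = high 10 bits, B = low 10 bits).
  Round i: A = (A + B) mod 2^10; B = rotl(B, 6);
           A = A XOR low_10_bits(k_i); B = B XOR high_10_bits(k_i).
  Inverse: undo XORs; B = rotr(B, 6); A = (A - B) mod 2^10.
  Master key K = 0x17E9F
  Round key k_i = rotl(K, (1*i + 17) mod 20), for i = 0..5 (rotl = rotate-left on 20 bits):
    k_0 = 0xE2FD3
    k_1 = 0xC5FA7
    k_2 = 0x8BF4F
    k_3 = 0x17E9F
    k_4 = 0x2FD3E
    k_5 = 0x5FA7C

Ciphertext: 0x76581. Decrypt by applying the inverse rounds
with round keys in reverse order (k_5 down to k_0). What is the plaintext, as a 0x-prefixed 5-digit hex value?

0xC534C

s_0 = ciphertext = 0x76581
s_1 = InvRound(s_0, k_5) = 0xECBF3
s_2 = InvRound(s_1, k_4) = 0x6FCCD
s_3 = InvRound(s_2, k_3) = 0x7F922
s_4 = InvRound(s_3, k_2) = 0x754DC
s_5 = InvRound(s_4, k_1) = 0x6CCBF
s_6 = InvRound(s_5, k_0) = 0xC534C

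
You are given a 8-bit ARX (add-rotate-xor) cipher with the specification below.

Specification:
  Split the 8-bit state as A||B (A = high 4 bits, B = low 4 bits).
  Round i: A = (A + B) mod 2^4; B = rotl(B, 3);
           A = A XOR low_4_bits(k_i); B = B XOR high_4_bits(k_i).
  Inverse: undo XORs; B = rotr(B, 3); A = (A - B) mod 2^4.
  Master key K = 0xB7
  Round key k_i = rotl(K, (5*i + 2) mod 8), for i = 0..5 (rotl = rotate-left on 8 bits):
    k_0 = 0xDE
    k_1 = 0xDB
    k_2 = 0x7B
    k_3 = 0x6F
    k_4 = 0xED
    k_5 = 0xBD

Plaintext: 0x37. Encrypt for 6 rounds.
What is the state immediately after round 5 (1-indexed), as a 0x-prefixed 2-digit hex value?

0xCD

s_0 = plaintext = 0x37
s_1 = Round(s_0, k_0) = 0x46
s_2 = Round(s_1, k_1) = 0x1E
s_3 = Round(s_2, k_2) = 0x40
s_4 = Round(s_3, k_3) = 0xB6
s_5 = Round(s_4, k_4) = 0xCD
s_6 = Round(s_5, k_5) = 0x45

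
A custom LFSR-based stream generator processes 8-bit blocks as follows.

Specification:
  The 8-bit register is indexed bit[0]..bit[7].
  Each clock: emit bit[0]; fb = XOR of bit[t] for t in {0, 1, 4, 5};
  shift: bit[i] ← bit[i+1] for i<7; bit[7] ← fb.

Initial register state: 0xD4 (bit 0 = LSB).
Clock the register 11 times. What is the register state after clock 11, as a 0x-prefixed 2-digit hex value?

reg_0 = 0xD4
clock 1: out=0, reg = 0xEA
clock 2: out=0, reg = 0x75
clock 3: out=1, reg = 0xBA
clock 4: out=0, reg = 0xDD
clock 5: out=1, reg = 0x6E
clock 6: out=0, reg = 0x37
clock 7: out=1, reg = 0x1B
clock 8: out=1, reg = 0x8D
clock 9: out=1, reg = 0xC6
clock 10: out=0, reg = 0xE3
clock 11: out=1, reg = 0xF1

0xF1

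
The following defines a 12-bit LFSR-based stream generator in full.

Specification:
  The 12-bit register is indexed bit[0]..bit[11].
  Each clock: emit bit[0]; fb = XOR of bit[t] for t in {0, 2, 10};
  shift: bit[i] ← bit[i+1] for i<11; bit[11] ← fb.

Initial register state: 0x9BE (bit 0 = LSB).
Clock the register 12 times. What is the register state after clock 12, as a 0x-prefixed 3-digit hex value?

0xE6F

reg_0 = 0x9BE
clock 1: out=0, reg = 0xCDF
clock 2: out=1, reg = 0xE6F
clock 3: out=1, reg = 0xF37
clock 4: out=1, reg = 0xF9B
clock 5: out=1, reg = 0x7CD
clock 6: out=1, reg = 0xBE6
clock 7: out=0, reg = 0xDF3
clock 8: out=1, reg = 0x6F9
clock 9: out=1, reg = 0x37C
clock 10: out=0, reg = 0x9BE
clock 11: out=0, reg = 0xCDF
clock 12: out=1, reg = 0xE6F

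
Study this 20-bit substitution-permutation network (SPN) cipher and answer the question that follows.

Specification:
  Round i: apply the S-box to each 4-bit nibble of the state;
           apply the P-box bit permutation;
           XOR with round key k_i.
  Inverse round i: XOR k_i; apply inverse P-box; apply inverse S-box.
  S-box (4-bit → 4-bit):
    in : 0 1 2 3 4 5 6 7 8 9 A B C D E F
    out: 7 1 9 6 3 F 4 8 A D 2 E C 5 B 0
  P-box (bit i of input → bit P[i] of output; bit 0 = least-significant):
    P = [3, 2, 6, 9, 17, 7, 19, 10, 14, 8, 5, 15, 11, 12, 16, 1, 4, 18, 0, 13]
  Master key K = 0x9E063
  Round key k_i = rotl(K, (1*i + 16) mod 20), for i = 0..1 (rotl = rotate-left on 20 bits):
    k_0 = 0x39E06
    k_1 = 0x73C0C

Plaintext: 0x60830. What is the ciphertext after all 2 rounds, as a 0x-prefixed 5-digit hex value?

0xAA248

s_0 = plaintext = 0x60830
s_1 = Round(s_0, k_0) = 0xA07CB
s_2 = Round(s_1, k_1) = 0xAA248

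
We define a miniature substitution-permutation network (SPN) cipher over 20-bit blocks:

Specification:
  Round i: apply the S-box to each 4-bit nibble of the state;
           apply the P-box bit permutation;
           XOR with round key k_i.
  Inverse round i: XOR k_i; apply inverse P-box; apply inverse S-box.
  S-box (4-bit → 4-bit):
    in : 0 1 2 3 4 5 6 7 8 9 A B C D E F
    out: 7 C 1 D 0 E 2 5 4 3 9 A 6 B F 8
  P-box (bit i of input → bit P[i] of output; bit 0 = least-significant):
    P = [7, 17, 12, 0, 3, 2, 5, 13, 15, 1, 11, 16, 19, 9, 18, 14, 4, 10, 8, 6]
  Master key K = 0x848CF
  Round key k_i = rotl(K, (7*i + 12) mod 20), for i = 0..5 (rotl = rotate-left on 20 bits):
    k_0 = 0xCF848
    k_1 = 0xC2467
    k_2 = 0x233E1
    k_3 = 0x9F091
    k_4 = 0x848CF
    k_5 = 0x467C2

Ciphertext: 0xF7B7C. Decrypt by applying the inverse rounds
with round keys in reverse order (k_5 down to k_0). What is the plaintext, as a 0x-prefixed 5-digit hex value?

s_0 = ciphertext = 0xF7B7C
s_1 = InvRound(s_0, k_5) = 0x92500
s_2 = InvRound(s_1, k_4) = 0x5F5DA
s_3 = InvRound(s_2, k_3) = 0x5762F
s_4 = InvRound(s_3, k_2) = 0x51B99
s_5 = InvRound(s_4, k_1) = 0xE95E7
s_6 = InvRound(s_5, k_0) = 0xCFCED

0xCFCED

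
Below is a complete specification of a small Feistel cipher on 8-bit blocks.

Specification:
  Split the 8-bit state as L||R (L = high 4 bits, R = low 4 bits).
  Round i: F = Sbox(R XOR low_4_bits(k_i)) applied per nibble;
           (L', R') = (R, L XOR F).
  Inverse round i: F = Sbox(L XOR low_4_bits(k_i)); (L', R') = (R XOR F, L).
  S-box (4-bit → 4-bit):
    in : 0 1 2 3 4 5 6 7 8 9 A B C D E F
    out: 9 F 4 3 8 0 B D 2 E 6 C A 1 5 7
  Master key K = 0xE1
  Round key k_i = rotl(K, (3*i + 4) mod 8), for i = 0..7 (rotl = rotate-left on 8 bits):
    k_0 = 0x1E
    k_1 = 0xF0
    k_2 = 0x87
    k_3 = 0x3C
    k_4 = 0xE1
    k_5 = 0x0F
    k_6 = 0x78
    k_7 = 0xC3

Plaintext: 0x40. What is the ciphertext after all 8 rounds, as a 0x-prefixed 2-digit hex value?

0x57

s_0 = plaintext = 0x40
s_1 = Round(s_0, k_0) = 0x01
s_2 = Round(s_1, k_1) = 0x1F
s_3 = Round(s_2, k_2) = 0xF3
s_4 = Round(s_3, k_3) = 0x38
s_5 = Round(s_4, k_4) = 0x8D
s_6 = Round(s_5, k_5) = 0xDC
s_7 = Round(s_6, k_6) = 0xC5
s_8 = Round(s_7, k_7) = 0x57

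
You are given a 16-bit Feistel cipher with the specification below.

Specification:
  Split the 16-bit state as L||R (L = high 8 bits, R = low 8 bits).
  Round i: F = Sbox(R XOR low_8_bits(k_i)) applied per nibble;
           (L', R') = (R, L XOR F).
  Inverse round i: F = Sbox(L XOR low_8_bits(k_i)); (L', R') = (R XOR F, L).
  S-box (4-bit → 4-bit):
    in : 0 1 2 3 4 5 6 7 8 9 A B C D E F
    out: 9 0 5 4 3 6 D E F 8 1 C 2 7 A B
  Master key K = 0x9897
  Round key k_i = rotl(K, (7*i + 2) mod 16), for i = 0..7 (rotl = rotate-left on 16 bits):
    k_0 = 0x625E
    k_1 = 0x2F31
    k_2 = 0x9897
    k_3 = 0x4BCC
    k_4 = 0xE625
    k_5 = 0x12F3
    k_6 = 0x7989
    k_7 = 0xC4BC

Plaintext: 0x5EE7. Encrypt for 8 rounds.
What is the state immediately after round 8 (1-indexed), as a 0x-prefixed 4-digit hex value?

s_0 = plaintext = 0x5EE7
s_1 = Round(s_0, k_0) = 0xE796
s_2 = Round(s_1, k_1) = 0x96F9
s_3 = Round(s_2, k_2) = 0xF94C
s_4 = Round(s_3, k_3) = 0x4C00
s_5 = Round(s_4, k_4) = 0x001A
s_6 = Round(s_5, k_5) = 0x1AA8
s_7 = Round(s_6, k_6) = 0xA84A
s_8 = Round(s_7, k_7) = 0x4A15

0x4A15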